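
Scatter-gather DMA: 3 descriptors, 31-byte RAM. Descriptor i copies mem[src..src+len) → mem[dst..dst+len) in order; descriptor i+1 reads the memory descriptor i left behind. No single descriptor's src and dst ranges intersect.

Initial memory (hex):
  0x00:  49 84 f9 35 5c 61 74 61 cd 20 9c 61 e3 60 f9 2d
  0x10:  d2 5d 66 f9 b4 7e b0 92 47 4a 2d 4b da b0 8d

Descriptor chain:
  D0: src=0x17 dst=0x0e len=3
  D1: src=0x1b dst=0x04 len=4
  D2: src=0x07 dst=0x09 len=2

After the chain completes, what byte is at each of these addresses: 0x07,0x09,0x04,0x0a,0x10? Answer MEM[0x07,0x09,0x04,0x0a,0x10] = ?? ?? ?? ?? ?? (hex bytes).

#0 dst[0x0e+3] := {0x92,0x47,0x4a}
#1 dst[0x04+4] := {0x4b,0xda,0xb0,0x8d}
#2 dst[0x09+2] := {0x8d,0xcd}
query mem[0x07]=0x8d, mem[0x09]=0x8d, mem[0x04]=0x4b, mem[0x0a]=0xcd, mem[0x10]=0x4a

MEM[0x07,0x09,0x04,0x0a,0x10] = 8d 8d 4b cd 4a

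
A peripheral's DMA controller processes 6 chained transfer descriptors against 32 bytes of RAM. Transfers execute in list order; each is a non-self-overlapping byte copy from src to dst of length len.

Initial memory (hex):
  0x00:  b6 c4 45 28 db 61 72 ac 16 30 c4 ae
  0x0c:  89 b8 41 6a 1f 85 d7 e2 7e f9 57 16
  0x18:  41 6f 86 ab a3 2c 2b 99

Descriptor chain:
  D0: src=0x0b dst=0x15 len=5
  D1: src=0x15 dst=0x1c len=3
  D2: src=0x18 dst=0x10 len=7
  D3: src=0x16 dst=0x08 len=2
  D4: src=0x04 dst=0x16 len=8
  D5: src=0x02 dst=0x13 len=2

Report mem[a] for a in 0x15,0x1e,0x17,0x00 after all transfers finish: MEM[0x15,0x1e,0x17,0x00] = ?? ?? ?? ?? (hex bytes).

MEM[0x15,0x1e,0x17,0x00] = 89 b8 61 b6

[0] 0x0b->0x15 len=5 : ae 89 b8 41 6a
[1] 0x15->0x1c len=3 : ae 89 b8
[2] 0x18->0x10 len=7 : 41 6a 86 ab ae 89 b8
[3] 0x16->0x08 len=2 : b8 b8
[4] 0x04->0x16 len=8 : db 61 72 ac b8 b8 c4 ae
[5] 0x02->0x13 len=2 : 45 28
query mem[0x15]=0x89, mem[0x1e]=0xb8, mem[0x17]=0x61, mem[0x00]=0xb6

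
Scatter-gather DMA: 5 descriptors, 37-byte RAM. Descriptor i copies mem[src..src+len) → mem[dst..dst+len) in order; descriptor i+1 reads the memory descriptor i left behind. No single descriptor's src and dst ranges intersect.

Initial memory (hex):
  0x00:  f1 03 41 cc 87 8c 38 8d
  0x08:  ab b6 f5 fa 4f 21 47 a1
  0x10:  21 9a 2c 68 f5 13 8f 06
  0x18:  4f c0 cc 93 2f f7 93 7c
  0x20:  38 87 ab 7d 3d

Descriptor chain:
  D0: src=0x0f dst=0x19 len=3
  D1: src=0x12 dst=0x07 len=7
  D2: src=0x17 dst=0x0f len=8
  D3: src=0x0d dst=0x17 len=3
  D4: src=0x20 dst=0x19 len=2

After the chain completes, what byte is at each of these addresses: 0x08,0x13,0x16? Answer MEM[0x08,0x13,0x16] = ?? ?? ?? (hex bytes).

[0] 0x0f->0x19 len=3 : a1 21 9a
[1] 0x12->0x07 len=7 : 2c 68 f5 13 8f 06 4f
[2] 0x17->0x0f len=8 : 06 4f a1 21 9a 2f f7 93
[3] 0x0d->0x17 len=3 : 4f 47 06
[4] 0x20->0x19 len=2 : 38 87
query mem[0x08]=0x68, mem[0x13]=0x9a, mem[0x16]=0x93

MEM[0x08,0x13,0x16] = 68 9a 93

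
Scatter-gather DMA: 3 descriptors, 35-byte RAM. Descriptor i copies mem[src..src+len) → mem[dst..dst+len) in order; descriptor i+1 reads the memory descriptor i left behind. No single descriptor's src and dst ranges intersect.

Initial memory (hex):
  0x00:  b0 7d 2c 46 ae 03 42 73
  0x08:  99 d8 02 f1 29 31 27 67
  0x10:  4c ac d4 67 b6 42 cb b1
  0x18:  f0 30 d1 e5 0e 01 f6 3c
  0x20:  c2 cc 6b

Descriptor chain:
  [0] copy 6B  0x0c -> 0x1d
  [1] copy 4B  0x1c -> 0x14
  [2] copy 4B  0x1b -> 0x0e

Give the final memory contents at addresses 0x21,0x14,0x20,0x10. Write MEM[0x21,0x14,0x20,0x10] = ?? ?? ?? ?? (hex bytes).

[0] 0x0c->0x1d len=6 : 29 31 27 67 4c ac
[1] 0x1c->0x14 len=4 : 0e 29 31 27
[2] 0x1b->0x0e len=4 : e5 0e 29 31
query mem[0x21]=0x4c, mem[0x14]=0x0e, mem[0x20]=0x67, mem[0x10]=0x29

MEM[0x21,0x14,0x20,0x10] = 4c 0e 67 29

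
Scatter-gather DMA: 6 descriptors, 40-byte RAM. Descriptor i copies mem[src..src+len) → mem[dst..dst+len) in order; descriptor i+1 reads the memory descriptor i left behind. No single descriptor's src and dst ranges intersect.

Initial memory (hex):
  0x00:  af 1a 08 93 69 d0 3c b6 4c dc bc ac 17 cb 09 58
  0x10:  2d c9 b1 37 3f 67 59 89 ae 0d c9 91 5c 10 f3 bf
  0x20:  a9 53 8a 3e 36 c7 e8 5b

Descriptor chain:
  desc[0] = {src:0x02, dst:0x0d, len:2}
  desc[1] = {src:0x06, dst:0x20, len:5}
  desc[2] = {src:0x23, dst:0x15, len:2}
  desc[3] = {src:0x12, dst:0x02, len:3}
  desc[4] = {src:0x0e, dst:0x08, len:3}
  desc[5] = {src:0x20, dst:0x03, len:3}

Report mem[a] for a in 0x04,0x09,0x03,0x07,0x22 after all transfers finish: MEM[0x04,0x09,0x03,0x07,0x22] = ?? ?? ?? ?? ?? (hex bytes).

MEM[0x04,0x09,0x03,0x07,0x22] = b6 58 3c b6 4c

D0: mem[0x0d..0x0e] <- [08 93]
D1: mem[0x20..0x24] <- [3c b6 4c dc bc]
D2: mem[0x15..0x16] <- [dc bc]
D3: mem[0x02..0x04] <- [b1 37 3f]
D4: mem[0x08..0x0a] <- [93 58 2d]
D5: mem[0x03..0x05] <- [3c b6 4c]
query mem[0x04]=0xb6, mem[0x09]=0x58, mem[0x03]=0x3c, mem[0x07]=0xb6, mem[0x22]=0x4c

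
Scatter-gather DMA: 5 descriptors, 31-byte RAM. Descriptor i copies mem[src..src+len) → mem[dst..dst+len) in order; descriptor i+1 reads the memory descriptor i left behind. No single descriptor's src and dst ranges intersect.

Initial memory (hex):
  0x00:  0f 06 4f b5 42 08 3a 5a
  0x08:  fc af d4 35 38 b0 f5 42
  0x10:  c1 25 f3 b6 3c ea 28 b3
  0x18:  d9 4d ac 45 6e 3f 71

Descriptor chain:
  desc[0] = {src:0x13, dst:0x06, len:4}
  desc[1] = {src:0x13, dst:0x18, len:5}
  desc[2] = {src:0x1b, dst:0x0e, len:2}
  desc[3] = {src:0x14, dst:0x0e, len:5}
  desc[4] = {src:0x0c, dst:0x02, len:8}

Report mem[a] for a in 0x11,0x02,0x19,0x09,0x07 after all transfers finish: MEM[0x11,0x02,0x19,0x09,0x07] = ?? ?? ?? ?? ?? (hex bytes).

MEM[0x11,0x02,0x19,0x09,0x07] = b3 38 3c b6 b3

D0: mem[0x06..0x09] <- [b6 3c ea 28]
D1: mem[0x18..0x1c] <- [b6 3c ea 28 b3]
D2: mem[0x0e..0x0f] <- [28 b3]
D3: mem[0x0e..0x12] <- [3c ea 28 b3 b6]
D4: mem[0x02..0x09] <- [38 b0 3c ea 28 b3 b6 b6]
query mem[0x11]=0xb3, mem[0x02]=0x38, mem[0x19]=0x3c, mem[0x09]=0xb6, mem[0x07]=0xb3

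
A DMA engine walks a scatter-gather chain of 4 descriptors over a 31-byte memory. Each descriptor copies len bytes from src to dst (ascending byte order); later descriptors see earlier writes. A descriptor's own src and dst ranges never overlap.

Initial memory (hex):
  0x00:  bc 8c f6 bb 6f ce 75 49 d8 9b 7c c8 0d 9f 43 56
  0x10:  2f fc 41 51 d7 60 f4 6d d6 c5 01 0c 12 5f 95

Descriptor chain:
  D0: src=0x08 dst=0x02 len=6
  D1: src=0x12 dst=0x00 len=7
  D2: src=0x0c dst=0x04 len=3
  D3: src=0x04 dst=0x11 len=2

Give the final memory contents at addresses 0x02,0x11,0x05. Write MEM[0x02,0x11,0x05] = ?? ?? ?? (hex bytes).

[0] 0x08->0x02 len=6 : d8 9b 7c c8 0d 9f
[1] 0x12->0x00 len=7 : 41 51 d7 60 f4 6d d6
[2] 0x0c->0x04 len=3 : 0d 9f 43
[3] 0x04->0x11 len=2 : 0d 9f
query mem[0x02]=0xd7, mem[0x11]=0x0d, mem[0x05]=0x9f

MEM[0x02,0x11,0x05] = d7 0d 9f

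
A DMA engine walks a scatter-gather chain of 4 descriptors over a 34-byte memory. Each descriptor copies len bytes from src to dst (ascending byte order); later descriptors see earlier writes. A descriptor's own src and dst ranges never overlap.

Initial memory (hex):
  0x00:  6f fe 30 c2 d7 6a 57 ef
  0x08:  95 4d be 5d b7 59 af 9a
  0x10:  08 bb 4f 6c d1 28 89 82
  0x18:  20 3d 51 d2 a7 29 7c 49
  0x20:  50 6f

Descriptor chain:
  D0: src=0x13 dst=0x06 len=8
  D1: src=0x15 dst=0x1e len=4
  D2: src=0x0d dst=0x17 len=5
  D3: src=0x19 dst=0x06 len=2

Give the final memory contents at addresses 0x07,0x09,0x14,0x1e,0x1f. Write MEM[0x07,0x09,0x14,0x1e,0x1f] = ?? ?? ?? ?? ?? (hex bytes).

[0] 0x13->0x06 len=8 : 6c d1 28 89 82 20 3d 51
[1] 0x15->0x1e len=4 : 28 89 82 20
[2] 0x0d->0x17 len=5 : 51 af 9a 08 bb
[3] 0x19->0x06 len=2 : 9a 08
query mem[0x07]=0x08, mem[0x09]=0x89, mem[0x14]=0xd1, mem[0x1e]=0x28, mem[0x1f]=0x89

MEM[0x07,0x09,0x14,0x1e,0x1f] = 08 89 d1 28 89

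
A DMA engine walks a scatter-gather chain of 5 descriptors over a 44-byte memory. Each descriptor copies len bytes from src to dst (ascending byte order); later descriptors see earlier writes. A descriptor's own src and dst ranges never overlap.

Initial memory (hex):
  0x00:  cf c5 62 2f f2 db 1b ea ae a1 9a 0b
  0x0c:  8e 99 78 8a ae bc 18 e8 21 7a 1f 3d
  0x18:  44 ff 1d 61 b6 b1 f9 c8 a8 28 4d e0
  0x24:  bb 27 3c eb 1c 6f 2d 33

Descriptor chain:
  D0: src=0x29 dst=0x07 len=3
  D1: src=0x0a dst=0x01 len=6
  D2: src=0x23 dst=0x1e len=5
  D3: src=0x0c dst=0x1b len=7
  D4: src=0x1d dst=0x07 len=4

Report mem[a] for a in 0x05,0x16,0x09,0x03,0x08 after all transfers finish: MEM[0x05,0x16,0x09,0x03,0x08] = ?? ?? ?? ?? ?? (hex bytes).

MEM[0x05,0x16,0x09,0x03,0x08] = 78 1f ae 8e 8a

D0: mem[0x07..0x09] <- [6f 2d 33]
D1: mem[0x01..0x06] <- [9a 0b 8e 99 78 8a]
D2: mem[0x1e..0x22] <- [e0 bb 27 3c eb]
D3: mem[0x1b..0x21] <- [8e 99 78 8a ae bc 18]
D4: mem[0x07..0x0a] <- [78 8a ae bc]
query mem[0x05]=0x78, mem[0x16]=0x1f, mem[0x09]=0xae, mem[0x03]=0x8e, mem[0x08]=0x8a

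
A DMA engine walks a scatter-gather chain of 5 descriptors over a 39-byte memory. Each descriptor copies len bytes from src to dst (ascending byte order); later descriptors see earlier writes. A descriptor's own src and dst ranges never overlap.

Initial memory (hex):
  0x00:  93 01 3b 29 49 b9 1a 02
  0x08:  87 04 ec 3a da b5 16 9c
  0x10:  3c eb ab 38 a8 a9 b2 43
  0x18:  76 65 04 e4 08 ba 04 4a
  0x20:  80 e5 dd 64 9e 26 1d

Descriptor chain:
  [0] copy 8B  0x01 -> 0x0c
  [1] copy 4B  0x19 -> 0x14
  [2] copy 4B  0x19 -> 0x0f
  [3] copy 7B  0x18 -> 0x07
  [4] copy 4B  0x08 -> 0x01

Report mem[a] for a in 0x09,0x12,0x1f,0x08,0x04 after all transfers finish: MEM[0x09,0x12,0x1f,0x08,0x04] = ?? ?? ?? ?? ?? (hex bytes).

MEM[0x09,0x12,0x1f,0x08,0x04] = 04 08 4a 65 08

D0: mem[0x0c..0x13] <- [01 3b 29 49 b9 1a 02 87]
D1: mem[0x14..0x17] <- [65 04 e4 08]
D2: mem[0x0f..0x12] <- [65 04 e4 08]
D3: mem[0x07..0x0d] <- [76 65 04 e4 08 ba 04]
D4: mem[0x01..0x04] <- [65 04 e4 08]
query mem[0x09]=0x04, mem[0x12]=0x08, mem[0x1f]=0x4a, mem[0x08]=0x65, mem[0x04]=0x08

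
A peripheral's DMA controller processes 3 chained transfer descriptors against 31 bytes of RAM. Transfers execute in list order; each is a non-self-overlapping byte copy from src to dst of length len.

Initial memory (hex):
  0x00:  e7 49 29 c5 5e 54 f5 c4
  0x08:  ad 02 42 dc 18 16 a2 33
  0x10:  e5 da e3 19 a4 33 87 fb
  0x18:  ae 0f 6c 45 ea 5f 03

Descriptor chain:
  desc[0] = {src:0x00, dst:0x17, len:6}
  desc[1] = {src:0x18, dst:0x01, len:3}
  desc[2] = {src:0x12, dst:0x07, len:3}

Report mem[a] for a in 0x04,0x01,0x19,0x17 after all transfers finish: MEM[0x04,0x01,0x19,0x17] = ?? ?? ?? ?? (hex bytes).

  after D0: wrote 6B at 0x17 = e74929c55e54
  after D1: wrote 3B at 0x01 = 4929c5
  after D2: wrote 3B at 0x07 = e319a4
query mem[0x04]=0x5e, mem[0x01]=0x49, mem[0x19]=0x29, mem[0x17]=0xe7

MEM[0x04,0x01,0x19,0x17] = 5e 49 29 e7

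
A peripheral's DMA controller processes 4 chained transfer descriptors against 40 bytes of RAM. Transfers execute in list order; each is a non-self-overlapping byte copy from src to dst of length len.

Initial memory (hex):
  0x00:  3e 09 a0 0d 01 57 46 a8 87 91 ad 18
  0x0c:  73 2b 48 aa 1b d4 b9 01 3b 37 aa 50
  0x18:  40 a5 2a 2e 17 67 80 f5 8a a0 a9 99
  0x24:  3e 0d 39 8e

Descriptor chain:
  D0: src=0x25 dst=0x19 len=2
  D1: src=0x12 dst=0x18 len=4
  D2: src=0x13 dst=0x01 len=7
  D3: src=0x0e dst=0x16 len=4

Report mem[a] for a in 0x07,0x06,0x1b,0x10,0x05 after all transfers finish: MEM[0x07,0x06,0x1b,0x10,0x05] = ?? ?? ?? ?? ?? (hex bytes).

  after D0: wrote 2B at 0x19 = 0d39
  after D1: wrote 4B at 0x18 = b9013b37
  after D2: wrote 7B at 0x01 = 013b37aa50b901
  after D3: wrote 4B at 0x16 = 48aa1bd4
query mem[0x07]=0x01, mem[0x06]=0xb9, mem[0x1b]=0x37, mem[0x10]=0x1b, mem[0x05]=0x50

MEM[0x07,0x06,0x1b,0x10,0x05] = 01 b9 37 1b 50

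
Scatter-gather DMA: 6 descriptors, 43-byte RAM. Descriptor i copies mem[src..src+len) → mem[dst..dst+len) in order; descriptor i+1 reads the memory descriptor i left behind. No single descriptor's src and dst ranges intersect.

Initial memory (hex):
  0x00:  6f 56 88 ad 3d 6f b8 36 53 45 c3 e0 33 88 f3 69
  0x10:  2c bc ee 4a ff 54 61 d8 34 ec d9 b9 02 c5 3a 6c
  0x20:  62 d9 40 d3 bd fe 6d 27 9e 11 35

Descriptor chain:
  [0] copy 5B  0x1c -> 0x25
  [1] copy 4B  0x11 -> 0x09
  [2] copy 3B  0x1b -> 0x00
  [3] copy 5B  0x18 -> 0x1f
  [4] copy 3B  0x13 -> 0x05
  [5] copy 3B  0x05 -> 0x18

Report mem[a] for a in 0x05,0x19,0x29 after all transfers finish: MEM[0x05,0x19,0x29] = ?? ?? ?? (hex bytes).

MEM[0x05,0x19,0x29] = 4a ff 62

[0] 0x1c->0x25 len=5 : 02 c5 3a 6c 62
[1] 0x11->0x09 len=4 : bc ee 4a ff
[2] 0x1b->0x00 len=3 : b9 02 c5
[3] 0x18->0x1f len=5 : 34 ec d9 b9 02
[4] 0x13->0x05 len=3 : 4a ff 54
[5] 0x05->0x18 len=3 : 4a ff 54
query mem[0x05]=0x4a, mem[0x19]=0xff, mem[0x29]=0x62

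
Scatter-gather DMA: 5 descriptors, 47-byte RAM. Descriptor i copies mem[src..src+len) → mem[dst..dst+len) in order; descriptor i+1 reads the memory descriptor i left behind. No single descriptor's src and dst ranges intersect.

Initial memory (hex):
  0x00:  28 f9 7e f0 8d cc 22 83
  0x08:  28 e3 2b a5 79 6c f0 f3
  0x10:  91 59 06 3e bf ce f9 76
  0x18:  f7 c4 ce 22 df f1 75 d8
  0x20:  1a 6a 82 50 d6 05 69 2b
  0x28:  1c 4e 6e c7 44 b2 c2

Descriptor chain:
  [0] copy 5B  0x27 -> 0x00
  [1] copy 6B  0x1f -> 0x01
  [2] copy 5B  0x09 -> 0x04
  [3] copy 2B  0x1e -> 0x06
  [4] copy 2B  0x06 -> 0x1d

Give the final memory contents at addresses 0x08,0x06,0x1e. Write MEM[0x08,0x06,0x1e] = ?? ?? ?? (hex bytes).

  after D0: wrote 5B at 0x00 = 2b1c4e6ec7
  after D1: wrote 6B at 0x01 = d81a6a8250d6
  after D2: wrote 5B at 0x04 = e32ba5796c
  after D3: wrote 2B at 0x06 = 75d8
  after D4: wrote 2B at 0x1d = 75d8
query mem[0x08]=0x6c, mem[0x06]=0x75, mem[0x1e]=0xd8

MEM[0x08,0x06,0x1e] = 6c 75 d8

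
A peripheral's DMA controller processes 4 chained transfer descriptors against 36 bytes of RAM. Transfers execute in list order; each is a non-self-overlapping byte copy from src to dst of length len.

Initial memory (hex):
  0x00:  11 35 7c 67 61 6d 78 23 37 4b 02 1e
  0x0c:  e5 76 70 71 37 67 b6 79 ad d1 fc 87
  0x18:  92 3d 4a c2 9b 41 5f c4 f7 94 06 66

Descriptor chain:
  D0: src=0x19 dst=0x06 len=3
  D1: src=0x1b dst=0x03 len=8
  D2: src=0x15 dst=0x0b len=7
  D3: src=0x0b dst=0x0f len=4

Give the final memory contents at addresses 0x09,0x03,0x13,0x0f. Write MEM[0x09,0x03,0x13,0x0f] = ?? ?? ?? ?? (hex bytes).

MEM[0x09,0x03,0x13,0x0f] = 94 c2 79 d1

[0] 0x19->0x06 len=3 : 3d 4a c2
[1] 0x1b->0x03 len=8 : c2 9b 41 5f c4 f7 94 06
[2] 0x15->0x0b len=7 : d1 fc 87 92 3d 4a c2
[3] 0x0b->0x0f len=4 : d1 fc 87 92
query mem[0x09]=0x94, mem[0x03]=0xc2, mem[0x13]=0x79, mem[0x0f]=0xd1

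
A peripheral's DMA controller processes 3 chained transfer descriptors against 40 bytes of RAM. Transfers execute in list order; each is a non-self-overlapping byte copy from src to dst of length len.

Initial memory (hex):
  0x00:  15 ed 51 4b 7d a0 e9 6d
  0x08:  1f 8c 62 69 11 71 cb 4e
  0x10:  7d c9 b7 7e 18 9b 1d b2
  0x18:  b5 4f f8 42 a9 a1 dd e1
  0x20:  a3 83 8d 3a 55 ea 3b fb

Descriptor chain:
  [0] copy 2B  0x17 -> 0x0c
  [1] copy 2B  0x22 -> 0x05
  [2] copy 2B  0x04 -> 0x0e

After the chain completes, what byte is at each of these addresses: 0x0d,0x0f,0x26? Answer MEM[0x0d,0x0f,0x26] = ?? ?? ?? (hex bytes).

  after D0: wrote 2B at 0x0c = b2b5
  after D1: wrote 2B at 0x05 = 8d3a
  after D2: wrote 2B at 0x0e = 7d8d
query mem[0x0d]=0xb5, mem[0x0f]=0x8d, mem[0x26]=0x3b

MEM[0x0d,0x0f,0x26] = b5 8d 3b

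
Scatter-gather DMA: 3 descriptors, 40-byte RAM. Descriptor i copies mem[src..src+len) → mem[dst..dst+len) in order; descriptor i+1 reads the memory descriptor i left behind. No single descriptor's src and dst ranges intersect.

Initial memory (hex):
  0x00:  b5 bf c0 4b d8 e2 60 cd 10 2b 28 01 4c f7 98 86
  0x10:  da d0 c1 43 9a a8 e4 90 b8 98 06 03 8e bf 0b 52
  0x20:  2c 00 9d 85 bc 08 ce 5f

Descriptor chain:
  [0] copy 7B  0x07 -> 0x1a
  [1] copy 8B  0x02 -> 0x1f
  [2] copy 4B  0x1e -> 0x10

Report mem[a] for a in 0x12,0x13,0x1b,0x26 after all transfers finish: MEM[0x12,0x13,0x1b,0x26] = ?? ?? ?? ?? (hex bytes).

D0: mem[0x1a..0x20] <- [cd 10 2b 28 01 4c f7]
D1: mem[0x1f..0x26] <- [c0 4b d8 e2 60 cd 10 2b]
D2: mem[0x10..0x13] <- [01 c0 4b d8]
query mem[0x12]=0x4b, mem[0x13]=0xd8, mem[0x1b]=0x10, mem[0x26]=0x2b

MEM[0x12,0x13,0x1b,0x26] = 4b d8 10 2b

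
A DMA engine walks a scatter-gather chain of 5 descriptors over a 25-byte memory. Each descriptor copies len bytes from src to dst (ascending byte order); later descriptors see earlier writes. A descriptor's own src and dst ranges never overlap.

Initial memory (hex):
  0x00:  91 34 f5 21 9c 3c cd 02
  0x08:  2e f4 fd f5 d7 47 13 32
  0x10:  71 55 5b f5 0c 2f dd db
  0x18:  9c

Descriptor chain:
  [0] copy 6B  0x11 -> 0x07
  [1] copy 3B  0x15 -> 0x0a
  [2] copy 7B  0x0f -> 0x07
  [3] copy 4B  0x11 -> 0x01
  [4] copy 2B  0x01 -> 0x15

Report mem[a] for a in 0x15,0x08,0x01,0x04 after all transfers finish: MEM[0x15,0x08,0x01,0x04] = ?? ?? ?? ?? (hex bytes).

D0: mem[0x07..0x0c] <- [55 5b f5 0c 2f dd]
D1: mem[0x0a..0x0c] <- [2f dd db]
D2: mem[0x07..0x0d] <- [32 71 55 5b f5 0c 2f]
D3: mem[0x01..0x04] <- [55 5b f5 0c]
D4: mem[0x15..0x16] <- [55 5b]
query mem[0x15]=0x55, mem[0x08]=0x71, mem[0x01]=0x55, mem[0x04]=0x0c

MEM[0x15,0x08,0x01,0x04] = 55 71 55 0c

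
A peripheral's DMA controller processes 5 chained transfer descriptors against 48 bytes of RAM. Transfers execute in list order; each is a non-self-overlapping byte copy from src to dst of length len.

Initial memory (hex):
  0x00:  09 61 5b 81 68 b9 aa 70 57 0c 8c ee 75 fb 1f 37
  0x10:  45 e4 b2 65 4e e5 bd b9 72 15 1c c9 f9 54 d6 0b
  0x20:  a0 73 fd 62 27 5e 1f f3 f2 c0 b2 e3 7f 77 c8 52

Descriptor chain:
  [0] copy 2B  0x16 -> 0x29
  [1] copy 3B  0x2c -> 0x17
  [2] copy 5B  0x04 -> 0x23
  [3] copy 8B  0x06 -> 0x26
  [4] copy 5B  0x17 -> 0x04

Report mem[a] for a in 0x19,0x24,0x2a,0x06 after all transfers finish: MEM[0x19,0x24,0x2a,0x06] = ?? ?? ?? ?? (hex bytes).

#0 dst[0x29+2] := {0xbd,0xb9}
#1 dst[0x17+3] := {0x7f,0x77,0xc8}
#2 dst[0x23+5] := {0x68,0xb9,0xaa,0x70,0x57}
#3 dst[0x26+8] := {0xaa,0x70,0x57,0x0c,0x8c,0xee,0x75,0xfb}
#4 dst[0x04+5] := {0x7f,0x77,0xc8,0x1c,0xc9}
query mem[0x19]=0xc8, mem[0x24]=0xb9, mem[0x2a]=0x8c, mem[0x06]=0xc8

MEM[0x19,0x24,0x2a,0x06] = c8 b9 8c c8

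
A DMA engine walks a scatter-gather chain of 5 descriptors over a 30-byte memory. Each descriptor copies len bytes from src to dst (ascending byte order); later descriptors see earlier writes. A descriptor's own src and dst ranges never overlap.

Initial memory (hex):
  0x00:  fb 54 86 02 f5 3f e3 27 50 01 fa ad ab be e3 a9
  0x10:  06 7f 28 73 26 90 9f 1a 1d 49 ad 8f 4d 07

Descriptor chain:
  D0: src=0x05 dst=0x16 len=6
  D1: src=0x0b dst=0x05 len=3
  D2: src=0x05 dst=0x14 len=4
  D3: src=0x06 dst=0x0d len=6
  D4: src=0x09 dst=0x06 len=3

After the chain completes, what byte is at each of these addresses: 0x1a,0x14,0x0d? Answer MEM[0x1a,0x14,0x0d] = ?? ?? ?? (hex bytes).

MEM[0x1a,0x14,0x0d] = 01 ad ab

  after D0: wrote 6B at 0x16 = 3fe3275001fa
  after D1: wrote 3B at 0x05 = adabbe
  after D2: wrote 4B at 0x14 = adabbe50
  after D3: wrote 6B at 0x0d = abbe5001faad
  after D4: wrote 3B at 0x06 = 01faad
query mem[0x1a]=0x01, mem[0x14]=0xad, mem[0x0d]=0xab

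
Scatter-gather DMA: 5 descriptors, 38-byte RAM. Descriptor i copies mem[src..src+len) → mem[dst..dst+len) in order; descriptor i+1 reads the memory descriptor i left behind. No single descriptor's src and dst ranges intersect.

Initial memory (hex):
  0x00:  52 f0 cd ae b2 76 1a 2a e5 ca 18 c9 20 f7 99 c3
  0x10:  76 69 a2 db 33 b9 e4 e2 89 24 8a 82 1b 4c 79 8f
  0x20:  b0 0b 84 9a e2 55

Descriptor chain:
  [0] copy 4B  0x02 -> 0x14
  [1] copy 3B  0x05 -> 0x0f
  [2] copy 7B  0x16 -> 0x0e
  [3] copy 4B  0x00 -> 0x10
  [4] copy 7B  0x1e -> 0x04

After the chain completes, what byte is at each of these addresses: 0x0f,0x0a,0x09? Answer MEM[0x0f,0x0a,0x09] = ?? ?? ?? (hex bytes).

MEM[0x0f,0x0a,0x09] = 76 e2 9a

[0] 0x02->0x14 len=4 : cd ae b2 76
[1] 0x05->0x0f len=3 : 76 1a 2a
[2] 0x16->0x0e len=7 : b2 76 89 24 8a 82 1b
[3] 0x00->0x10 len=4 : 52 f0 cd ae
[4] 0x1e->0x04 len=7 : 79 8f b0 0b 84 9a e2
query mem[0x0f]=0x76, mem[0x0a]=0xe2, mem[0x09]=0x9a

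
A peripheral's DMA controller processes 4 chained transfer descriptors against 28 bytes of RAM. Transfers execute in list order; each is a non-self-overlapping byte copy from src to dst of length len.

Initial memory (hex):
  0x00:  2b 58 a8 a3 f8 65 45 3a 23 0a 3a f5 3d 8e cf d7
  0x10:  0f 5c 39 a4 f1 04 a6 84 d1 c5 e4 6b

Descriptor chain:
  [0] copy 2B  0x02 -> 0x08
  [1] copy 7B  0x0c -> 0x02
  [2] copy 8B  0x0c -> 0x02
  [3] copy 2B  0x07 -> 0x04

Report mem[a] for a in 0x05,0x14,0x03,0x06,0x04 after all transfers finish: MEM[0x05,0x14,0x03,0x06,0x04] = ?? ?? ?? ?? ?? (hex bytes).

MEM[0x05,0x14,0x03,0x06,0x04] = 39 f1 8e 0f 5c

  after D0: wrote 2B at 0x08 = a8a3
  after D1: wrote 7B at 0x02 = 3d8ecfd70f5c39
  after D2: wrote 8B at 0x02 = 3d8ecfd70f5c39a4
  after D3: wrote 2B at 0x04 = 5c39
query mem[0x05]=0x39, mem[0x14]=0xf1, mem[0x03]=0x8e, mem[0x06]=0x0f, mem[0x04]=0x5c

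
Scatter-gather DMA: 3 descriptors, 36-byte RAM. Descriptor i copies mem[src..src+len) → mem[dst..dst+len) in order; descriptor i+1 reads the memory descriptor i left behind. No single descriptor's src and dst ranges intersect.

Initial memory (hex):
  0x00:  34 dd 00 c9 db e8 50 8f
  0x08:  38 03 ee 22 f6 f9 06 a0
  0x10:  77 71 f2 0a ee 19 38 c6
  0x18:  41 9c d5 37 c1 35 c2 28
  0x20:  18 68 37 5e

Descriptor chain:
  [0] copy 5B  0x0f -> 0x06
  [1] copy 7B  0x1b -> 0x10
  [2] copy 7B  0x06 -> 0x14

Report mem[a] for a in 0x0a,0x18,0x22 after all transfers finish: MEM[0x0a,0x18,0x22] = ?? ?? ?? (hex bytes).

MEM[0x0a,0x18,0x22] = 0a 0a 37

  after D0: wrote 5B at 0x06 = a07771f20a
  after D1: wrote 7B at 0x10 = 37c135c2281868
  after D2: wrote 7B at 0x14 = a07771f20a22f6
query mem[0x0a]=0x0a, mem[0x18]=0x0a, mem[0x22]=0x37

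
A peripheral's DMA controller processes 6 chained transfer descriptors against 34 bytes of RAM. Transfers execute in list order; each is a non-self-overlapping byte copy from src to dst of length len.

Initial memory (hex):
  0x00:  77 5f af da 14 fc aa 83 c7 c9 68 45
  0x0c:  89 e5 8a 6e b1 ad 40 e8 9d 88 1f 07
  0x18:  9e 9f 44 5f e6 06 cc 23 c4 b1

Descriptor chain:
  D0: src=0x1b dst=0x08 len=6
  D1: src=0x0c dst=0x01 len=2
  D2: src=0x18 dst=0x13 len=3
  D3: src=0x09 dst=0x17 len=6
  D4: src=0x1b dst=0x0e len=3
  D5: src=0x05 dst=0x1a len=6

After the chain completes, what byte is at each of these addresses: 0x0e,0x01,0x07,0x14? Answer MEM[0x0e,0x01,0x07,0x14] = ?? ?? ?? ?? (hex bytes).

MEM[0x0e,0x01,0x07,0x14] = c4 23 83 9f

[0] 0x1b->0x08 len=6 : 5f e6 06 cc 23 c4
[1] 0x0c->0x01 len=2 : 23 c4
[2] 0x18->0x13 len=3 : 9e 9f 44
[3] 0x09->0x17 len=6 : e6 06 cc 23 c4 8a
[4] 0x1b->0x0e len=3 : c4 8a 06
[5] 0x05->0x1a len=6 : fc aa 83 5f e6 06
query mem[0x0e]=0xc4, mem[0x01]=0x23, mem[0x07]=0x83, mem[0x14]=0x9f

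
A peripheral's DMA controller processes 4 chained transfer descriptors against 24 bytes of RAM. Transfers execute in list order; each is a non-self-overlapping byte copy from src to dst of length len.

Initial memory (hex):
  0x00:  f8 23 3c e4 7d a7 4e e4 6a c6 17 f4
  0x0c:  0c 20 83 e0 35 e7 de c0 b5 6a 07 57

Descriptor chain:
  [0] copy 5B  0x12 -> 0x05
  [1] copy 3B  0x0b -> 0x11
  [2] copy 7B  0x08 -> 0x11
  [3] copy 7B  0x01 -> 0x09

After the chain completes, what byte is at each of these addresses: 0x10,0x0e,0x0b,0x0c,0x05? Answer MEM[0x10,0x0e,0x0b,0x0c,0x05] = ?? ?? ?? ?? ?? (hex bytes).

MEM[0x10,0x0e,0x0b,0x0c,0x05] = 35 c0 e4 7d de

[0] 0x12->0x05 len=5 : de c0 b5 6a 07
[1] 0x0b->0x11 len=3 : f4 0c 20
[2] 0x08->0x11 len=7 : 6a 07 17 f4 0c 20 83
[3] 0x01->0x09 len=7 : 23 3c e4 7d de c0 b5
query mem[0x10]=0x35, mem[0x0e]=0xc0, mem[0x0b]=0xe4, mem[0x0c]=0x7d, mem[0x05]=0xde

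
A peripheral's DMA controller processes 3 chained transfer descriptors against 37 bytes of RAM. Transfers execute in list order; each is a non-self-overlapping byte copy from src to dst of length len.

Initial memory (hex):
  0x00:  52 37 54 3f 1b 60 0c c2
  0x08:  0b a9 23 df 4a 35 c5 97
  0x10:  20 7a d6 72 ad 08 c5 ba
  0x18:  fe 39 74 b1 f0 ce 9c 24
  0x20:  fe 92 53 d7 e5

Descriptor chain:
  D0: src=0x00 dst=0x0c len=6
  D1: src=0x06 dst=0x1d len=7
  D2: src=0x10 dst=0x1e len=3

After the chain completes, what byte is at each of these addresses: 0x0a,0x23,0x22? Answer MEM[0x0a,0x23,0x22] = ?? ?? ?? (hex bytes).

MEM[0x0a,0x23,0x22] = 23 52 df

D0: mem[0x0c..0x11] <- [52 37 54 3f 1b 60]
D1: mem[0x1d..0x23] <- [0c c2 0b a9 23 df 52]
D2: mem[0x1e..0x20] <- [1b 60 d6]
query mem[0x0a]=0x23, mem[0x23]=0x52, mem[0x22]=0xdf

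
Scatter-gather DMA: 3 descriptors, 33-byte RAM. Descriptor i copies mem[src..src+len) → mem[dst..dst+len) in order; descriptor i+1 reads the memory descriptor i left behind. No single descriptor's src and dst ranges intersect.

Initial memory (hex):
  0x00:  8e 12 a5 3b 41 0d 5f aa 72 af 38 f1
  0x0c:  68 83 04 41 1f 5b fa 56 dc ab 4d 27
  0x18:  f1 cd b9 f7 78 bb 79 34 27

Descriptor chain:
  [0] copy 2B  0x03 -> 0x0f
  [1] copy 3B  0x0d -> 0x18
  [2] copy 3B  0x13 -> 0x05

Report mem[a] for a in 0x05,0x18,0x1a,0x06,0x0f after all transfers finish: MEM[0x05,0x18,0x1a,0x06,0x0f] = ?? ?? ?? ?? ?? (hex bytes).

D0: mem[0x0f..0x10] <- [3b 41]
D1: mem[0x18..0x1a] <- [83 04 3b]
D2: mem[0x05..0x07] <- [56 dc ab]
query mem[0x05]=0x56, mem[0x18]=0x83, mem[0x1a]=0x3b, mem[0x06]=0xdc, mem[0x0f]=0x3b

MEM[0x05,0x18,0x1a,0x06,0x0f] = 56 83 3b dc 3b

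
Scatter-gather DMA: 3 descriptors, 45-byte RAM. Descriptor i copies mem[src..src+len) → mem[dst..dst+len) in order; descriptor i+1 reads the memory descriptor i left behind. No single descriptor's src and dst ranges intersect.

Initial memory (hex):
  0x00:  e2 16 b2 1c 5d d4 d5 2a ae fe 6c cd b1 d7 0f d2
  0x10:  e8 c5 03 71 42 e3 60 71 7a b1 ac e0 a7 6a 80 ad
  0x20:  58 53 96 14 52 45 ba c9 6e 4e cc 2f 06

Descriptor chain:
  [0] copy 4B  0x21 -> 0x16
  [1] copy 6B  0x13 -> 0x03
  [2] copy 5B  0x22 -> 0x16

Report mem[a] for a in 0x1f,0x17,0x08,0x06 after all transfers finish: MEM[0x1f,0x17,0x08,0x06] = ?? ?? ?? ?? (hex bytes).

MEM[0x1f,0x17,0x08,0x06] = ad 14 14 53

D0: mem[0x16..0x19] <- [53 96 14 52]
D1: mem[0x03..0x08] <- [71 42 e3 53 96 14]
D2: mem[0x16..0x1a] <- [96 14 52 45 ba]
query mem[0x1f]=0xad, mem[0x17]=0x14, mem[0x08]=0x14, mem[0x06]=0x53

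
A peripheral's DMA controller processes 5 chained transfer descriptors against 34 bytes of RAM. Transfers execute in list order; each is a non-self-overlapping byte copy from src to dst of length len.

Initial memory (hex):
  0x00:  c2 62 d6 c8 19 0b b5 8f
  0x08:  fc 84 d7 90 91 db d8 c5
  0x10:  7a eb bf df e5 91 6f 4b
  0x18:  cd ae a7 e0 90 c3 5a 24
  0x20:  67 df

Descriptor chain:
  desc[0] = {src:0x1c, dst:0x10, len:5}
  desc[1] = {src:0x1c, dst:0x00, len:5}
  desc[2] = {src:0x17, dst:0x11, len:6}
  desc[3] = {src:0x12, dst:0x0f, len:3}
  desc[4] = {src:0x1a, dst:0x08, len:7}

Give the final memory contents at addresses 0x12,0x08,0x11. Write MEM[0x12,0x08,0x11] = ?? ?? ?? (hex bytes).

MEM[0x12,0x08,0x11] = cd a7 a7

D0: mem[0x10..0x14] <- [90 c3 5a 24 67]
D1: mem[0x00..0x04] <- [90 c3 5a 24 67]
D2: mem[0x11..0x16] <- [4b cd ae a7 e0 90]
D3: mem[0x0f..0x11] <- [cd ae a7]
D4: mem[0x08..0x0e] <- [a7 e0 90 c3 5a 24 67]
query mem[0x12]=0xcd, mem[0x08]=0xa7, mem[0x11]=0xa7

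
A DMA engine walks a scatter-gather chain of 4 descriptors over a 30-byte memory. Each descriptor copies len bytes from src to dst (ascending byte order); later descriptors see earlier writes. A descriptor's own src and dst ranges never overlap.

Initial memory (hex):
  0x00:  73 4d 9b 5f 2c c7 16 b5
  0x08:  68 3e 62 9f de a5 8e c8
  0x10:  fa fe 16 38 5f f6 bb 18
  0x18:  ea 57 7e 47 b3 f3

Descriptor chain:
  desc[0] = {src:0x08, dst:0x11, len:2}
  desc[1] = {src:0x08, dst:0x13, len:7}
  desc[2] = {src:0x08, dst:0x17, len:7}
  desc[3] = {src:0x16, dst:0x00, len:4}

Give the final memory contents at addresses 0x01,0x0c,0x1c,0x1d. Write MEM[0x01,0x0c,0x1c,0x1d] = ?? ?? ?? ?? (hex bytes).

D0: mem[0x11..0x12] <- [68 3e]
D1: mem[0x13..0x19] <- [68 3e 62 9f de a5 8e]
D2: mem[0x17..0x1d] <- [68 3e 62 9f de a5 8e]
D3: mem[0x00..0x03] <- [9f 68 3e 62]
query mem[0x01]=0x68, mem[0x0c]=0xde, mem[0x1c]=0xa5, mem[0x1d]=0x8e

MEM[0x01,0x0c,0x1c,0x1d] = 68 de a5 8e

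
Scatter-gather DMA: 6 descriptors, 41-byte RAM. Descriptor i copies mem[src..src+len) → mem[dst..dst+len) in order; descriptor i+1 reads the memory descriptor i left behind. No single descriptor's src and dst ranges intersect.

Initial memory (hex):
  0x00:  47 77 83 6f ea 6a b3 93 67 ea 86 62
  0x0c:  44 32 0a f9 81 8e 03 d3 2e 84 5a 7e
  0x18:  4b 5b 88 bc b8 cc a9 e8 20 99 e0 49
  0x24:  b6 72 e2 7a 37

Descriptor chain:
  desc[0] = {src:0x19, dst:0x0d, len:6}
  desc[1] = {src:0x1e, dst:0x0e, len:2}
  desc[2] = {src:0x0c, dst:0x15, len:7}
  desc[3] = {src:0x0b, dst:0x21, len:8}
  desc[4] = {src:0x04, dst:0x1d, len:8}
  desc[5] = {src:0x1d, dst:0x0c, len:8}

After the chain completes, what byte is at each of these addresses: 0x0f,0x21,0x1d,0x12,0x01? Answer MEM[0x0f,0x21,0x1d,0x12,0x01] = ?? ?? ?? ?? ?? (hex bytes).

MEM[0x0f,0x21,0x1d,0x12,0x01] = 93 67 ea 86 77

[0] 0x19->0x0d len=6 : 5b 88 bc b8 cc a9
[1] 0x1e->0x0e len=2 : a9 e8
[2] 0x0c->0x15 len=7 : 44 5b a9 e8 b8 cc a9
[3] 0x0b->0x21 len=8 : 62 44 5b a9 e8 b8 cc a9
[4] 0x04->0x1d len=8 : ea 6a b3 93 67 ea 86 62
[5] 0x1d->0x0c len=8 : ea 6a b3 93 67 ea 86 62
query mem[0x0f]=0x93, mem[0x21]=0x67, mem[0x1d]=0xea, mem[0x12]=0x86, mem[0x01]=0x77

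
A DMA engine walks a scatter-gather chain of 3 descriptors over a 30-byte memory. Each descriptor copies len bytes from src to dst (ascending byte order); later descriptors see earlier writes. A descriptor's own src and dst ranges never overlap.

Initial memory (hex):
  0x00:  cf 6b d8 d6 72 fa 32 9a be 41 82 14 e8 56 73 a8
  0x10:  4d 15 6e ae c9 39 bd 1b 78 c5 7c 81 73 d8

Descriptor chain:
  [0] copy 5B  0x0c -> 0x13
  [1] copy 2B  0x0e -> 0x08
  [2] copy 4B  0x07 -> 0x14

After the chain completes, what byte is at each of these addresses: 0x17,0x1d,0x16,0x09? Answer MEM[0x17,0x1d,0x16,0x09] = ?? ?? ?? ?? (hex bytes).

[0] 0x0c->0x13 len=5 : e8 56 73 a8 4d
[1] 0x0e->0x08 len=2 : 73 a8
[2] 0x07->0x14 len=4 : 9a 73 a8 82
query mem[0x17]=0x82, mem[0x1d]=0xd8, mem[0x16]=0xa8, mem[0x09]=0xa8

MEM[0x17,0x1d,0x16,0x09] = 82 d8 a8 a8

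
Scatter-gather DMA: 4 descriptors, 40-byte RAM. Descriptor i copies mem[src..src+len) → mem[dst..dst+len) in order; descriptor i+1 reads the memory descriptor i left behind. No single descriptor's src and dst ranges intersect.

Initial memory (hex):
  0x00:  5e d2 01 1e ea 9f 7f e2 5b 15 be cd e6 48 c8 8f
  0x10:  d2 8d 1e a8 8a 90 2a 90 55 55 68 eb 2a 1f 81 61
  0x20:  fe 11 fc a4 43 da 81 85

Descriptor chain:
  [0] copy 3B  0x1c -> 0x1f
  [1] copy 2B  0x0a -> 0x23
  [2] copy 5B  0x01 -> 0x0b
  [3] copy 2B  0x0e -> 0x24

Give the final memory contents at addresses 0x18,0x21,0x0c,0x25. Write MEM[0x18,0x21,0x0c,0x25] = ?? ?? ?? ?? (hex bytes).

[0] 0x1c->0x1f len=3 : 2a 1f 81
[1] 0x0a->0x23 len=2 : be cd
[2] 0x01->0x0b len=5 : d2 01 1e ea 9f
[3] 0x0e->0x24 len=2 : ea 9f
query mem[0x18]=0x55, mem[0x21]=0x81, mem[0x0c]=0x01, mem[0x25]=0x9f

MEM[0x18,0x21,0x0c,0x25] = 55 81 01 9f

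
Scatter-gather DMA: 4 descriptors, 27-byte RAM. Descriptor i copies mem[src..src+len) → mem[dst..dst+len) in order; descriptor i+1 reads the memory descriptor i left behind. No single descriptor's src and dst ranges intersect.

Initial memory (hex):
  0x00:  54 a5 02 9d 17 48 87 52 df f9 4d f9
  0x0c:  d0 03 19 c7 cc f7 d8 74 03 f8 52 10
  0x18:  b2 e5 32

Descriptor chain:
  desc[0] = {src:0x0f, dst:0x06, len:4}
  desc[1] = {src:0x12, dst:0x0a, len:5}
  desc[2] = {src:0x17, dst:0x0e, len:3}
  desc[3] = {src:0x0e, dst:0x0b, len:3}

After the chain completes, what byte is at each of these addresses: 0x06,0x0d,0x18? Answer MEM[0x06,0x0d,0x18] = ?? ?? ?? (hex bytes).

D0: mem[0x06..0x09] <- [c7 cc f7 d8]
D1: mem[0x0a..0x0e] <- [d8 74 03 f8 52]
D2: mem[0x0e..0x10] <- [10 b2 e5]
D3: mem[0x0b..0x0d] <- [10 b2 e5]
query mem[0x06]=0xc7, mem[0x0d]=0xe5, mem[0x18]=0xb2

MEM[0x06,0x0d,0x18] = c7 e5 b2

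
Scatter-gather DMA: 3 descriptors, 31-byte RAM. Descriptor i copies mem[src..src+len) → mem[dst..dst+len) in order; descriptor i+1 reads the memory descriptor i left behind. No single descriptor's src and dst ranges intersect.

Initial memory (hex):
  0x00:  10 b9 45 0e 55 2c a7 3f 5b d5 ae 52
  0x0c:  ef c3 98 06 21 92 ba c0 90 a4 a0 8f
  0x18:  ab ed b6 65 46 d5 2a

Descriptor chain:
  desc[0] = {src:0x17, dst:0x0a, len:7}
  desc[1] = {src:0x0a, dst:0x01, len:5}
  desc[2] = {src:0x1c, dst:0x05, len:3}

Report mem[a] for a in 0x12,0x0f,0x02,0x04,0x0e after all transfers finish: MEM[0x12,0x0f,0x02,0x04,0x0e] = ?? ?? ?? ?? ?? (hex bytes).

D0: mem[0x0a..0x10] <- [8f ab ed b6 65 46 d5]
D1: mem[0x01..0x05] <- [8f ab ed b6 65]
D2: mem[0x05..0x07] <- [46 d5 2a]
query mem[0x12]=0xba, mem[0x0f]=0x46, mem[0x02]=0xab, mem[0x04]=0xb6, mem[0x0e]=0x65

MEM[0x12,0x0f,0x02,0x04,0x0e] = ba 46 ab b6 65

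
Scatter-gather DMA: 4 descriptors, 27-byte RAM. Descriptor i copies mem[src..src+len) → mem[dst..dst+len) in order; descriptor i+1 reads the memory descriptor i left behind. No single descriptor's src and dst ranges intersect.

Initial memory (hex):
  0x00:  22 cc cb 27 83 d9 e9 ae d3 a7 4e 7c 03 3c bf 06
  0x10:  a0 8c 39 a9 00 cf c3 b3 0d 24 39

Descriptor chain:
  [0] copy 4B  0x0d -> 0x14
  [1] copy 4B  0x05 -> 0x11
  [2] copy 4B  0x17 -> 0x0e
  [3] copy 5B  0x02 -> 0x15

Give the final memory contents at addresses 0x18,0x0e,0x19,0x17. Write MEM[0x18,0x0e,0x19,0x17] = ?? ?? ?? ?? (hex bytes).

MEM[0x18,0x0e,0x19,0x17] = d9 a0 e9 83

D0: mem[0x14..0x17] <- [3c bf 06 a0]
D1: mem[0x11..0x14] <- [d9 e9 ae d3]
D2: mem[0x0e..0x11] <- [a0 0d 24 39]
D3: mem[0x15..0x19] <- [cb 27 83 d9 e9]
query mem[0x18]=0xd9, mem[0x0e]=0xa0, mem[0x19]=0xe9, mem[0x17]=0x83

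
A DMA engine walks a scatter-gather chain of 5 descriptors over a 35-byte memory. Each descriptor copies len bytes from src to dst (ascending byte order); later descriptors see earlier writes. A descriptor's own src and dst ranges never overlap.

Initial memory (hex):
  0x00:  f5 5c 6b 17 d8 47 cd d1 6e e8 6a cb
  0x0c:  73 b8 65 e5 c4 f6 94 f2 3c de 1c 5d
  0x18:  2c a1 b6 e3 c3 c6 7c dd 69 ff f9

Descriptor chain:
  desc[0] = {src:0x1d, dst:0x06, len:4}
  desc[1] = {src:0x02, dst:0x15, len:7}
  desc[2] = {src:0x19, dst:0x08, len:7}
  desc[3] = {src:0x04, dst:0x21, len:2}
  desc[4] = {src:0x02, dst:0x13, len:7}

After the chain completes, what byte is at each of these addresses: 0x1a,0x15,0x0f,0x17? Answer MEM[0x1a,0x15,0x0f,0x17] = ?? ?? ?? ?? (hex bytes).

D0: mem[0x06..0x09] <- [c6 7c dd 69]
D1: mem[0x15..0x1b] <- [6b 17 d8 47 c6 7c dd]
D2: mem[0x08..0x0e] <- [c6 7c dd c3 c6 7c dd]
D3: mem[0x21..0x22] <- [d8 47]
D4: mem[0x13..0x19] <- [6b 17 d8 47 c6 7c c6]
query mem[0x1a]=0x7c, mem[0x15]=0xd8, mem[0x0f]=0xe5, mem[0x17]=0xc6

MEM[0x1a,0x15,0x0f,0x17] = 7c d8 e5 c6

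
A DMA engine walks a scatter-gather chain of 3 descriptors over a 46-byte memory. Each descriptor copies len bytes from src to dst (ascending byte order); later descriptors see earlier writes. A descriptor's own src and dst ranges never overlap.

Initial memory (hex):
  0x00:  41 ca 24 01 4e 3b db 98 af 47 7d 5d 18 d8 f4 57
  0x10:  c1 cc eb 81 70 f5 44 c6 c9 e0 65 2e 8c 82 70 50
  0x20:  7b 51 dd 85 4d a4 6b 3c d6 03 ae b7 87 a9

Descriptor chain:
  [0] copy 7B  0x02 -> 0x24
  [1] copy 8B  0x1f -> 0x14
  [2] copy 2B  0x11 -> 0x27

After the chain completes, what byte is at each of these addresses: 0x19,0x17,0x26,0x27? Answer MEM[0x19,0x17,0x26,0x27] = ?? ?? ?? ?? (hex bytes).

MEM[0x19,0x17,0x26,0x27] = 24 dd 4e cc

#0 dst[0x24+7] := {0x24,0x01,0x4e,0x3b,0xdb,0x98,0xaf}
#1 dst[0x14+8] := {0x50,0x7b,0x51,0xdd,0x85,0x24,0x01,0x4e}
#2 dst[0x27+2] := {0xcc,0xeb}
query mem[0x19]=0x24, mem[0x17]=0xdd, mem[0x26]=0x4e, mem[0x27]=0xcc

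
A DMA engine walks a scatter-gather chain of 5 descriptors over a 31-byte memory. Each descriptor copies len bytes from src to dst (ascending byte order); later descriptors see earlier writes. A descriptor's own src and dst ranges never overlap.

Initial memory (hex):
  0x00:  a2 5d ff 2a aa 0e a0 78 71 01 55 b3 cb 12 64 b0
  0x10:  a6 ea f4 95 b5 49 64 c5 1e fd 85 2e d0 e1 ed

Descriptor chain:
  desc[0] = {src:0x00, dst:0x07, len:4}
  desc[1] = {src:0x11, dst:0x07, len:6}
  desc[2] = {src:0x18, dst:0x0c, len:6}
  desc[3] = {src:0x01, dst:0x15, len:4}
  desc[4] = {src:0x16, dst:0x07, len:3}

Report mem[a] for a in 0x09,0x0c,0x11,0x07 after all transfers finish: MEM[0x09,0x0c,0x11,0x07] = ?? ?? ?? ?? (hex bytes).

MEM[0x09,0x0c,0x11,0x07] = aa 1e e1 ff

[0] 0x00->0x07 len=4 : a2 5d ff 2a
[1] 0x11->0x07 len=6 : ea f4 95 b5 49 64
[2] 0x18->0x0c len=6 : 1e fd 85 2e d0 e1
[3] 0x01->0x15 len=4 : 5d ff 2a aa
[4] 0x16->0x07 len=3 : ff 2a aa
query mem[0x09]=0xaa, mem[0x0c]=0x1e, mem[0x11]=0xe1, mem[0x07]=0xff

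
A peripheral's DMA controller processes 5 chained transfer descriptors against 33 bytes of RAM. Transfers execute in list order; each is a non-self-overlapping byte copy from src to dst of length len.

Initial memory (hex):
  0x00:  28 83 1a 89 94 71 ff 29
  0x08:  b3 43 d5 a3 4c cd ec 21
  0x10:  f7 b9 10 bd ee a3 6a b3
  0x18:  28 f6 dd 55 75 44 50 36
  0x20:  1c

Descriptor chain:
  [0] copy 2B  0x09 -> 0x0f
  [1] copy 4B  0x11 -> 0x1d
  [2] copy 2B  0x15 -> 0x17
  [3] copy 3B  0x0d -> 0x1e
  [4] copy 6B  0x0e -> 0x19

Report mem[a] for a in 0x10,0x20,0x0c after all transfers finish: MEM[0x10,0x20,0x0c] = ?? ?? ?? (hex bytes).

[0] 0x09->0x0f len=2 : 43 d5
[1] 0x11->0x1d len=4 : b9 10 bd ee
[2] 0x15->0x17 len=2 : a3 6a
[3] 0x0d->0x1e len=3 : cd ec 43
[4] 0x0e->0x19 len=6 : ec 43 d5 b9 10 bd
query mem[0x10]=0xd5, mem[0x20]=0x43, mem[0x0c]=0x4c

MEM[0x10,0x20,0x0c] = d5 43 4c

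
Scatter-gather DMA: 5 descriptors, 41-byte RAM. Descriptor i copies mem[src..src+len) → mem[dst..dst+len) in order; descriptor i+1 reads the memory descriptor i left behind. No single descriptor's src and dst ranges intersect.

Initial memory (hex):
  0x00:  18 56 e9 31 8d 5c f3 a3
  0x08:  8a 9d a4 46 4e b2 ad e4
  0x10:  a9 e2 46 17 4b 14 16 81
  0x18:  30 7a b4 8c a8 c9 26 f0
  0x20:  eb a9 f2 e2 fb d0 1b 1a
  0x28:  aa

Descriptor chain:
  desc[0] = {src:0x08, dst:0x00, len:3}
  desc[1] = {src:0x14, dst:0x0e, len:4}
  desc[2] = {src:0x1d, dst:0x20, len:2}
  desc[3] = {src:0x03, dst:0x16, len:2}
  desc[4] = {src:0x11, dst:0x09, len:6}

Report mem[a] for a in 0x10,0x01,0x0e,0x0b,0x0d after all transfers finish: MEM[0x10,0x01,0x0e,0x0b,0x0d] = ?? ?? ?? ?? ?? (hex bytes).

#0 dst[0x00+3] := {0x8a,0x9d,0xa4}
#1 dst[0x0e+4] := {0x4b,0x14,0x16,0x81}
#2 dst[0x20+2] := {0xc9,0x26}
#3 dst[0x16+2] := {0x31,0x8d}
#4 dst[0x09+6] := {0x81,0x46,0x17,0x4b,0x14,0x31}
query mem[0x10]=0x16, mem[0x01]=0x9d, mem[0x0e]=0x31, mem[0x0b]=0x17, mem[0x0d]=0x14

MEM[0x10,0x01,0x0e,0x0b,0x0d] = 16 9d 31 17 14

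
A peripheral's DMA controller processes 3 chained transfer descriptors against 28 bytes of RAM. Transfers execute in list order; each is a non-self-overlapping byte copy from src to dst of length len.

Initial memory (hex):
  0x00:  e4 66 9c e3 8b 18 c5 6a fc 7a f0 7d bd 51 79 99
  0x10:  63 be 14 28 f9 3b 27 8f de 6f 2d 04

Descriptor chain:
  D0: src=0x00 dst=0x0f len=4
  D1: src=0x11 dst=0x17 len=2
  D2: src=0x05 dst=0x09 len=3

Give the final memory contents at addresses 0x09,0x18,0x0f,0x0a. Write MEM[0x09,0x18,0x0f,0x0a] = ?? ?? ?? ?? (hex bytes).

#0 dst[0x0f+4] := {0xe4,0x66,0x9c,0xe3}
#1 dst[0x17+2] := {0x9c,0xe3}
#2 dst[0x09+3] := {0x18,0xc5,0x6a}
query mem[0x09]=0x18, mem[0x18]=0xe3, mem[0x0f]=0xe4, mem[0x0a]=0xc5

MEM[0x09,0x18,0x0f,0x0a] = 18 e3 e4 c5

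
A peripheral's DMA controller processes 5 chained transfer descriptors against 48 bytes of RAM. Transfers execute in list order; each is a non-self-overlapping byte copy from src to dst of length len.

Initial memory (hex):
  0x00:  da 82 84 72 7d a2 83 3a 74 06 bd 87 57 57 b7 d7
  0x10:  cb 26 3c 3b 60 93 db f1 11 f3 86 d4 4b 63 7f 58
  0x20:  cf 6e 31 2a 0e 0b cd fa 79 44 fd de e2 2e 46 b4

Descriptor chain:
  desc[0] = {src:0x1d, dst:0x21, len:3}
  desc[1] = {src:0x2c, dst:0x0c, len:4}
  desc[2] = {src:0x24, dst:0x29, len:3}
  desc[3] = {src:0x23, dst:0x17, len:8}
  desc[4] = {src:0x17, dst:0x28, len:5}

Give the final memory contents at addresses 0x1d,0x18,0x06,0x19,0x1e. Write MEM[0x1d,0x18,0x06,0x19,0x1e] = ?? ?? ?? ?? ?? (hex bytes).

MEM[0x1d,0x18,0x06,0x19,0x1e] = 0e 0e 83 0b 0b

#0 dst[0x21+3] := {0x63,0x7f,0x58}
#1 dst[0x0c+4] := {0xe2,0x2e,0x46,0xb4}
#2 dst[0x29+3] := {0x0e,0x0b,0xcd}
#3 dst[0x17+8] := {0x58,0x0e,0x0b,0xcd,0xfa,0x79,0x0e,0x0b}
#4 dst[0x28+5] := {0x58,0x0e,0x0b,0xcd,0xfa}
query mem[0x1d]=0x0e, mem[0x18]=0x0e, mem[0x06]=0x83, mem[0x19]=0x0b, mem[0x1e]=0x0b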